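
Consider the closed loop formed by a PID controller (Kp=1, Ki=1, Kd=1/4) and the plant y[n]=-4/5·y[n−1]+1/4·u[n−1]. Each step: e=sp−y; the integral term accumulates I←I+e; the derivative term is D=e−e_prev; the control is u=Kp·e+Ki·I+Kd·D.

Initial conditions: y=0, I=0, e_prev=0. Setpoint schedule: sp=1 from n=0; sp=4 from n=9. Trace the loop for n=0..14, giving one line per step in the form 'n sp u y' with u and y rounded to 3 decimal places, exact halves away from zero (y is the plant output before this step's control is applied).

0 1 2.250 0.000
1 1 1.734 0.563
2 1 3.615 -0.016
3 1 2.387 0.917
4 1 5.074 -0.137
5 1 2.539 1.378
6 1 6.692 -0.468
7 1 2.040 2.047
8 1 8.765 -1.128
9 4 7.352 3.093
10 4 16.956 -0.637
11 4 8.544 4.748
12 4 23.567 -1.663
13 4 7.636 7.222
14 4 31.589 -3.869

(exact arithmetic carried between steps; '≈' marks a value shown rounded to 6 d.p. or computed from one; I and e_prev carry over from the previous line; the table rounds u and y to 3 d.p., halves away from zero)
n=0: y=0, sp=1, e=sp−y=1; I=1, D=e−e_prev=1; u=1·1+1·1+1/4·1=2.25; next y=-4/5·0+1/4·2.25=0.5625
n=1: y=0.5625, sp=1, e=sp−y=0.4375; I=1.4375, D=e−e_prev=-0.5625; u=1·0.4375+1·1.4375+1/4·(-0.5625)=1.734375; next y=-4/5·0.5625+1/4·1.734375≈-0.016406
n=2: y≈-0.016406, sp=1, e=sp−y≈1.016406; I≈2.453906, D=e−e_prev≈0.578906; u=1·1.016406+1·2.453906+1/4·0.578906≈3.615039; next y=-4/5·(-0.016406)+1/4·3.615039≈0.916885
n=3: y≈0.916885, sp=1, e=sp−y≈0.083115; I≈2.537021, D=e−e_prev≈-0.933291; u=1·0.083115+1·2.537021+1/4·(-0.933291)≈2.386814; next y=-4/5·0.916885+1/4·2.386814≈-0.136804
n=4: y≈-0.136804, sp=1, e=sp−y≈1.136804; I≈3.673826, D=e−e_prev≈1.053689; u=1·1.136804+1·3.673826+1/4·1.053689≈5.074052; next y=-4/5·(-0.136804)+1/4·5.074052≈1.377957
n=5: y≈1.377957, sp=1, e=sp−y≈-0.377957; I≈3.295869, D=e−e_prev≈-1.514761; u=1·(-0.377957)+1·3.295869+1/4·(-1.514761)≈2.539222; next y=-4/5·1.377957+1/4·2.539222≈-0.467560
n=6: y≈-0.467560, sp=1, e=sp−y≈1.467560; I≈4.763429, D=e−e_prev≈1.845516; u=1·1.467560+1·4.763429+1/4·1.845516≈6.692368; next y=-4/5·(-0.467560)+1/4·6.692368≈2.047140
n=7: y≈2.047140, sp=1, e=sp−y≈-1.047140; I≈3.716289, D=e−e_prev≈-2.514699; u=1·(-1.047140)+1·3.716289+1/4·(-2.514699)≈2.040475; next y=-4/5·2.047140+1/4·2.040475≈-1.127593
n=8: y≈-1.127593, sp=1, e=sp−y≈2.127593; I≈5.843882, D=e−e_prev≈3.174733; u=1·2.127593+1·5.843882+1/4·3.174733≈8.765158; next y=-4/5·(-1.127593)+1/4·8.765158≈3.093364
n=9: y≈3.093364, sp=4, e=sp−y≈0.906636; I≈6.750518, D=e−e_prev≈-1.220957; u=1·0.906636+1·6.750518+1/4·(-1.220957)≈7.351915; next y=-4/5·3.093364+1/4·7.351915≈-0.636712
n=10: y≈-0.636712, sp=4, e=sp−y≈4.636712; I≈11.387231, D=e−e_prev≈3.730076; u=1·4.636712+1·11.387231+1/4·3.730076≈16.956462; next y=-4/5·(-0.636712)+1/4·16.956462≈4.748485
n=11: y≈4.748485, sp=4, e=sp−y≈-0.748485; I≈10.638745, D=e−e_prev≈-5.385198; u=1·(-0.748485)+1·10.638745+1/4·(-5.385198)≈8.543960; next y=-4/5·4.748485+1/4·8.543960≈-1.662798
n=12: y≈-1.662798, sp=4, e=sp−y≈5.662798; I≈16.301543, D=e−e_prev≈6.411284; u=1·5.662798+1·16.301543+1/4·6.411284≈23.567163; next y=-4/5·(-1.662798)+1/4·23.567163≈7.222029
n=13: y≈7.222029, sp=4, e=sp−y≈-3.222029; I≈13.079514, D=e−e_prev≈-8.884827; u=1·(-3.222029)+1·13.079514+1/4·(-8.884827)≈7.636278; next y=-4/5·7.222029+1/4·7.636278≈-3.868554
n=14: y≈-3.868554, sp=4, e=sp−y≈7.868554; I≈20.948068, D=e−e_prev≈11.090583; u=1·7.868554+1·20.948068+1/4·11.090583≈31.589268; next y=-4/5·(-3.868554)+1/4·31.589268≈10.992160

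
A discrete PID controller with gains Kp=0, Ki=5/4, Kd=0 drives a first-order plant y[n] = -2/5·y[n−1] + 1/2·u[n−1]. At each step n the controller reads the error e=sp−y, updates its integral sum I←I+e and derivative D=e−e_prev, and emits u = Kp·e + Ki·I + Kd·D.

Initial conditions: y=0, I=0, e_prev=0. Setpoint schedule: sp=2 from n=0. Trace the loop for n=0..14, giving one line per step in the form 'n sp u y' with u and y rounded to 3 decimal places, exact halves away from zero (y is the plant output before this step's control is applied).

(exact arithmetic carried between steps; '≈' marks a value shown rounded to 6 d.p. or computed from one; I and e_prev carry over from the previous line; the table rounds u and y to 3 d.p., halves away from zero)
n=0: y=0, sp=2, e=sp−y=2; I=2, D=e−e_prev=2; u=0·2+5/4·2+0·2=2.5; next y=-2/5·0+1/2·2.5=1.25
n=1: y=1.25, sp=2, e=sp−y=0.75; I=2.75, D=e−e_prev=-1.25; u=0·0.75+5/4·2.75+0·(-1.25)=3.4375; next y=-2/5·1.25+1/2·3.4375=1.21875
n=2: y=1.21875, sp=2, e=sp−y=0.78125; I=3.53125, D=e−e_prev=0.03125; u=0·0.78125+5/4·3.53125+0·0.03125≈4.414063; next y=-2/5·1.21875+1/2·4.414063≈1.719531
n=3: y≈1.719531, sp=2, e=sp−y≈0.280469; I≈3.811719, D=e−e_prev≈-0.500781; u=0·0.280469+5/4·3.811719+0·(-0.500781)≈4.764648; next y=-2/5·1.719531+1/2·4.764648≈1.694512
n=4: y≈1.694512, sp=2, e=sp−y≈0.305488; I≈4.117207, D=e−e_prev≈0.025020; u=0·0.305488+5/4·4.117207+0·0.025020≈5.146509; next y=-2/5·1.694512+1/2·5.146509≈1.895450
n=5: y≈1.895450, sp=2, e=sp−y≈0.104550; I≈4.221757, D=e−e_prev≈-0.200938; u=0·0.104550+5/4·4.221757+0·(-0.200938)≈5.277197; next y=-2/5·1.895450+1/2·5.277197≈1.880418
n=6: y≈1.880418, sp=2, e=sp−y≈0.119582; I≈4.341339, D=e−e_prev≈0.015031; u=0·0.119582+5/4·4.341339+0·0.015031≈5.426674; next y=-2/5·1.880418+1/2·5.426674≈1.961169
n=7: y≈1.961169, sp=2, e=sp−y≈0.038831; I≈4.380169, D=e−e_prev≈-0.080751; u=0·0.038831+5/4·4.380169+0·(-0.080751)≈5.475212; next y=-2/5·1.961169+1/2·5.475212≈1.953138
n=8: y≈1.953138, sp=2, e=sp−y≈0.046862; I≈4.427031, D=e−e_prev≈0.008031; u=0·0.046862+5/4·4.427031+0·0.008031≈5.533789; next y=-2/5·1.953138+1/2·5.533789≈1.985639
n=9: y≈1.985639, sp=2, e=sp−y≈0.014361; I≈4.441392, D=e−e_prev≈-0.032501; u=0·0.014361+5/4·4.441392+0·(-0.032501)≈5.551740; next y=-2/5·1.985639+1/2·5.551740≈1.981614
n=10: y≈1.981614, sp=2, e=sp−y≈0.018386; I≈4.459778, D=e−e_prev≈0.004025; u=0·0.018386+5/4·4.459778+0·0.004025≈5.574722; next y=-2/5·1.981614+1/2·5.574722≈1.994715
n=11: y≈1.994715, sp=2, e=sp−y≈0.005285; I≈4.465062, D=e−e_prev≈-0.013101; u=0·0.005285+5/4·4.465062+0·(-0.013101)≈5.581328; next y=-2/5·1.994715+1/2·5.581328≈1.992778
n=12: y≈1.992778, sp=2, e=sp−y≈0.007222; I≈4.472285, D=e−e_prev≈0.001938; u=0·0.007222+5/4·4.472285+0·0.001938≈5.590356; next y=-2/5·1.992778+1/2·5.590356≈1.998067
n=13: y≈1.998067, sp=2, e=sp−y≈0.001933; I≈4.474218, D=e−e_prev≈-0.005289; u=0·0.001933+5/4·4.474218+0·(-0.005289)≈5.592772; next y=-2/5·1.998067+1/2·5.592772≈1.997159
n=14: y≈1.997159, sp=2, e=sp−y≈0.002841; I≈4.477058, D=e−e_prev≈0.000907; u=0·0.002841+5/4·4.477058+0·0.000907≈5.596323; next y=-2/5·1.997159+1/2·5.596323≈1.999298

0 2 2.500 0.000
1 2 3.438 1.250
2 2 4.414 1.219
3 2 4.765 1.720
4 2 5.147 1.695
5 2 5.277 1.895
6 2 5.427 1.880
7 2 5.475 1.961
8 2 5.534 1.953
9 2 5.552 1.986
10 2 5.575 1.982
11 2 5.581 1.995
12 2 5.590 1.993
13 2 5.593 1.998
14 2 5.596 1.997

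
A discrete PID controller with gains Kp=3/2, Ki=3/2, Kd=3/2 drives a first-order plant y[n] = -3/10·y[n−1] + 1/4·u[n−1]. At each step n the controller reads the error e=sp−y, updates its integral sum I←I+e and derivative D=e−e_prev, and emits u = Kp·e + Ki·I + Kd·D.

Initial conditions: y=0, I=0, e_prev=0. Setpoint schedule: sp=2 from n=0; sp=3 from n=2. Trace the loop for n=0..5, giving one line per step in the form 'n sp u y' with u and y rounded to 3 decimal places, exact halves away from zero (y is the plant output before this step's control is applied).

(exact arithmetic carried between steps; '≈' marks a value shown rounded to 6 d.p. or computed from one; I and e_prev carry over from the previous line; the table rounds u and y to 3 d.p., halves away from zero)
n=0: y=0, sp=2, e=sp−y=2; I=2, D=e−e_prev=2; u=3/2·2+3/2·2+3/2·2=9; next y=-3/10·0+1/4·9=2.25
n=1: y=2.25, sp=2, e=sp−y=-0.25; I=1.75, D=e−e_prev=-2.25; u=3/2·(-0.25)+3/2·1.75+3/2·(-2.25)=-1.125; next y=-3/10·2.25+1/4·(-1.125)=-0.95625
n=2: y=-0.95625, sp=3, e=sp−y=3.95625; I=5.70625, D=e−e_prev=4.20625; u=3/2·3.95625+3/2·5.70625+3/2·4.20625=20.803125; next y=-3/10·(-0.95625)+1/4·20.803125≈5.487656
n=3: y≈5.487656, sp=3, e=sp−y≈-2.487656; I≈3.218594, D=e−e_prev≈-6.443906; u=3/2·(-2.487656)+3/2·3.218594+3/2·(-6.443906)≈-8.569453; next y=-3/10·5.487656+1/4·(-8.569453)≈-3.788660
n=4: y≈-3.788660, sp=3, e=sp−y≈6.788660; I≈10.007254, D=e−e_prev≈9.276316; u=3/2·6.788660+3/2·10.007254+3/2·9.276316≈39.108346; next y=-3/10·(-3.788660)+1/4·39.108346≈10.913684
n=5: y≈10.913684, sp=3, e=sp−y≈-7.913684; I≈2.093569, D=e−e_prev≈-14.702345; u=3/2·(-7.913684)+3/2·2.093569+3/2·(-14.702345)≈-30.783690; next y=-3/10·10.913684+1/4·(-30.783690)≈-10.970028

0 2 9.000 0.000
1 2 -1.125 2.250
2 3 20.803 -0.956
3 3 -8.569 5.488
4 3 39.108 -3.789
5 3 -30.784 10.914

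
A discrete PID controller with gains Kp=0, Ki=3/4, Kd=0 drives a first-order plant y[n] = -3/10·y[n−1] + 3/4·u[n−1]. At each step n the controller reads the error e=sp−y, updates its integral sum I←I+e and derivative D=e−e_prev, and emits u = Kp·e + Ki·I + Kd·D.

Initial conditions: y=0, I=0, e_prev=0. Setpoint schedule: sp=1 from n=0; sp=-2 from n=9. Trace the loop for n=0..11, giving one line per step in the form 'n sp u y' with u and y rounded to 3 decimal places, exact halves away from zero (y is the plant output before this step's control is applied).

0 1 0.750 0.000
1 1 1.078 0.563
2 1 1.348 0.640
3 1 1.484 0.819
4 1 1.583 0.867
5 1 1.638 0.927
6 1 1.675 0.950
7 1 1.697 0.971
8 1 1.711 0.981
9 -2 -0.531 0.989
10 -2 -1.510 -0.695
11 -2 -2.317 -0.924

(exact arithmetic carried between steps; '≈' marks a value shown rounded to 6 d.p. or computed from one; I and e_prev carry over from the previous line; the table rounds u and y to 3 d.p., halves away from zero)
n=0: y=0, sp=1, e=sp−y=1; I=1, D=e−e_prev=1; u=0·1+3/4·1+0·1=0.75; next y=-3/10·0+3/4·0.75=0.5625
n=1: y=0.5625, sp=1, e=sp−y=0.4375; I=1.4375, D=e−e_prev=-0.5625; u=0·0.4375+3/4·1.4375+0·(-0.5625)=1.078125; next y=-3/10·0.5625+3/4·1.078125≈0.639844
n=2: y≈0.639844, sp=1, e=sp−y≈0.360156; I≈1.797656, D=e−e_prev≈-0.077344; u=0·0.360156+3/4·1.797656+0·(-0.077344)≈1.348242; next y=-3/10·0.639844+3/4·1.348242≈0.819229
n=3: y≈0.819229, sp=1, e=sp−y≈0.180771; I≈1.978428, D=e−e_prev≈-0.179385; u=0·0.180771+3/4·1.978428+0·(-0.179385)≈1.483821; next y=-3/10·0.819229+3/4·1.483821≈0.867097
n=4: y≈0.867097, sp=1, e=sp−y≈0.132903; I≈2.111331, D=e−e_prev≈-0.047869; u=0·0.132903+3/4·2.111331+0·(-0.047869)≈1.583498; next y=-3/10·0.867097+3/4·1.583498≈0.927494
n=5: y≈0.927494, sp=1, e=sp−y≈0.072506; I≈2.183836, D=e−e_prev≈-0.060397; u=0·0.072506+3/4·2.183836+0·(-0.060397)≈1.637877; next y=-3/10·0.927494+3/4·1.637877≈0.950160
n=6: y≈0.950160, sp=1, e=sp−y≈0.049840; I≈2.233677, D=e−e_prev≈-0.022665; u=0·0.049840+3/4·2.233677+0·(-0.022665)≈1.675258; next y=-3/10·0.950160+3/4·1.675258≈0.971395
n=7: y≈0.971395, sp=1, e=sp−y≈0.028605; I≈2.262281, D=e−e_prev≈-0.021236; u=0·0.028605+3/4·2.262281+0·(-0.021236)≈1.696711; next y=-3/10·0.971395+3/4·1.696711≈0.981115
n=8: y≈0.981115, sp=1, e=sp−y≈0.018885; I≈2.281167, D=e−e_prev≈-0.009719; u=0·0.018885+3/4·2.281167+0·(-0.009719)≈1.710875; next y=-3/10·0.981115+3/4·1.710875≈0.988822
n=9: y≈0.988822, sp=-2, e=sp−y≈-2.988822; I≈-0.707655, D=e−e_prev≈-3.007707; u=0·(-2.988822)+3/4·(-0.707655)+0·(-3.007707)≈-0.530741; next y=-3/10·0.988822+3/4·(-0.530741)≈-0.694703
n=10: y≈-0.694703, sp=-2, e=sp−y≈-1.305297; I≈-2.012953, D=e−e_prev≈1.683524; u=0·(-1.305297)+3/4·(-2.012953)+0·1.683524≈-1.509714; next y=-3/10·(-0.694703)+3/4·(-1.509714)≈-0.923875
n=11: y≈-0.923875, sp=-2, e=sp−y≈-1.076125; I≈-3.089078, D=e−e_prev≈0.229172; u=0·(-1.076125)+3/4·(-3.089078)+0·0.229172≈-2.316808; next y=-3/10·(-0.923875)+3/4·(-2.316808)≈-1.460444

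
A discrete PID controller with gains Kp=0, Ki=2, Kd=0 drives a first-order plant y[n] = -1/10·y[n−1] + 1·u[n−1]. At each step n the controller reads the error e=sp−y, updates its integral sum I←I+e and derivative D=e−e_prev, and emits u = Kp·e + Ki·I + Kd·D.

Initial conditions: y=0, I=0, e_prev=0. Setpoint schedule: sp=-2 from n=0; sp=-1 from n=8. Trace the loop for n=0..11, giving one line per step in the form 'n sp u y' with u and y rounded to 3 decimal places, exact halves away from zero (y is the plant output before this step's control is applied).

0 -2 -4.000 0.000
1 -2 0.000 -4.000
2 -2 -4.800 0.400
3 -2 0.880 -4.840
4 -2 -5.848 1.364
5 -2 2.121 -5.984
6 -2 -7.318 2.719
7 -2 3.862 -7.590
8 -1 -7.379 4.620
9 -1 6.304 -7.841
10 -1 -9.872 7.088
11 -1 9.289 -10.581

(exact arithmetic carried between steps; '≈' marks a value shown rounded to 6 d.p. or computed from one; I and e_prev carry over from the previous line; the table rounds u and y to 3 d.p., halves away from zero)
n=0: y=0, sp=-2, e=sp−y=-2; I=-2, D=e−e_prev=-2; u=0·(-2)+2·(-2)+0·(-2)=-4; next y=-1/10·0+1·(-4)=-4
n=1: y=-4, sp=-2, e=sp−y=2; I=0, D=e−e_prev=4; u=0·2+2·0+0·4=0; next y=-1/10·(-4)+1·0=0.4
n=2: y=0.4, sp=-2, e=sp−y=-2.4; I=-2.4, D=e−e_prev=-4.4; u=0·(-2.4)+2·(-2.4)+0·(-4.4)=-4.8; next y=-1/10·0.4+1·(-4.8)=-4.84
n=3: y=-4.84, sp=-2, e=sp−y=2.84; I=0.44, D=e−e_prev=5.24; u=0·2.84+2·0.44+0·5.24=0.88; next y=-1/10·(-4.84)+1·0.88=1.364
n=4: y=1.364, sp=-2, e=sp−y=-3.364; I=-2.924, D=e−e_prev=-6.204; u=0·(-3.364)+2·(-2.924)+0·(-6.204)=-5.848; next y=-1/10·1.364+1·(-5.848)=-5.9844
n=5: y=-5.9844, sp=-2, e=sp−y=3.9844; I=1.0604, D=e−e_prev=7.3484; u=0·3.9844+2·1.0604+0·7.3484=2.1208; next y=-1/10·(-5.9844)+1·2.1208=2.71924
n=6: y=2.71924, sp=-2, e=sp−y=-4.71924; I=-3.65884, D=e−e_prev=-8.70364; u=0·(-4.71924)+2·(-3.65884)+0·(-8.70364)=-7.31768; next y=-1/10·2.71924+1·(-7.31768)=-7.589604
n=7: y=-7.589604, sp=-2, e=sp−y=5.589604; I=1.930764, D=e−e_prev=10.308844; u=0·5.589604+2·1.930764+0·10.308844=3.861528; next y=-1/10·(-7.589604)+1·3.861528≈4.620488
n=8: y≈4.620488, sp=-1, e=sp−y≈-5.620488; I≈-3.689724, D=e−e_prev≈-11.210092; u=0·(-5.620488)+2·(-3.689724)+0·(-11.210092)≈-7.379449; next y=-1/10·4.620488+1·(-7.379449)≈-7.841498
n=9: y≈-7.841498, sp=-1, e=sp−y≈6.841498; I≈3.151773, D=e−e_prev≈12.461986; u=0·6.841498+2·3.151773+0·12.461986≈6.303546; next y=-1/10·(-7.841498)+1·6.303546≈7.087696
n=10: y≈7.087696, sp=-1, e=sp−y≈-8.087696; I≈-4.935923, D=e−e_prev≈-14.929194; u=0·(-8.087696)+2·(-4.935923)+0·(-14.929194)≈-9.871846; next y=-1/10·7.087696+1·(-9.871846)≈-10.580616
n=11: y≈-10.580616, sp=-1, e=sp−y≈9.580616; I≈4.644693, D=e−e_prev≈17.668312; u=0·9.580616+2·4.644693+0·17.668312≈9.289385; next y=-1/10·(-10.580616)+1·9.289385≈10.347447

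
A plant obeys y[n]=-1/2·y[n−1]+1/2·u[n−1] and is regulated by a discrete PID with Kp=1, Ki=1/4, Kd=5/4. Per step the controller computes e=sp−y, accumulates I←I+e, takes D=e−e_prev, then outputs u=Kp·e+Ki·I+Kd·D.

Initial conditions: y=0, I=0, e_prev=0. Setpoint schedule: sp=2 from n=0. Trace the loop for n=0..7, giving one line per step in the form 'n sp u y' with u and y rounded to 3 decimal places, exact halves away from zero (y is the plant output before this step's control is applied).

(exact arithmetic carried between steps; '≈' marks a value shown rounded to 6 d.p. or computed from one; I and e_prev carry over from the previous line; the table rounds u and y to 3 d.p., halves away from zero)
n=0: y=0, sp=2, e=sp−y=2; I=2, D=e−e_prev=2; u=1·2+1/4·2+5/4·2=5; next y=-1/2·0+1/2·5=2.5
n=1: y=2.5, sp=2, e=sp−y=-0.5; I=1.5, D=e−e_prev=-2.5; u=1·(-0.5)+1/4·1.5+5/4·(-2.5)=-3.25; next y=-1/2·2.5+1/2·(-3.25)=-2.875
n=2: y=-2.875, sp=2, e=sp−y=4.875; I=6.375, D=e−e_prev=5.375; u=1·4.875+1/4·6.375+5/4·5.375=13.1875; next y=-1/2·(-2.875)+1/2·13.1875=8.03125
n=3: y=8.03125, sp=2, e=sp−y=-6.03125; I=0.34375, D=e−e_prev=-10.90625; u=1·(-6.03125)+1/4·0.34375+5/4·(-10.90625)=-19.578125; next y=-1/2·8.03125+1/2·(-19.578125)≈-13.804688
n=4: y≈-13.804688, sp=2, e=sp−y≈15.804688; I≈16.148438, D=e−e_prev≈21.835938; u=1·15.804688+1/4·16.148438+5/4·21.835938≈47.136719; next y=-1/2·(-13.804688)+1/2·47.136719≈30.470703
n=5: y≈30.470703, sp=2, e=sp−y≈-28.470703; I≈-12.322266, D=e−e_prev≈-44.275391; u=1·(-28.470703)+1/4·(-12.322266)+5/4·(-44.275391)≈-86.895508; next y=-1/2·30.470703+1/2·(-86.895508)≈-58.683105
n=6: y≈-58.683105, sp=2, e=sp−y≈60.683105; I≈48.360840, D=e−e_prev≈89.153809; u=1·60.683105+1/4·48.360840+5/4·89.153809≈184.215576; next y=-1/2·(-58.683105)+1/2·184.215576≈121.449341
n=7: y≈121.449341, sp=2, e=sp−y≈-119.449341; I≈-71.088501, D=e−e_prev≈-180.132446; u=1·(-119.449341)+1/4·(-71.088501)+5/4·(-180.132446)≈-362.387024; next y=-1/2·121.449341+1/2·(-362.387024)≈-241.918182

0 2 5.000 0.000
1 2 -3.250 2.500
2 2 13.188 -2.875
3 2 -19.578 8.031
4 2 47.137 -13.805
5 2 -86.896 30.471
6 2 184.216 -58.683
7 2 -362.387 121.449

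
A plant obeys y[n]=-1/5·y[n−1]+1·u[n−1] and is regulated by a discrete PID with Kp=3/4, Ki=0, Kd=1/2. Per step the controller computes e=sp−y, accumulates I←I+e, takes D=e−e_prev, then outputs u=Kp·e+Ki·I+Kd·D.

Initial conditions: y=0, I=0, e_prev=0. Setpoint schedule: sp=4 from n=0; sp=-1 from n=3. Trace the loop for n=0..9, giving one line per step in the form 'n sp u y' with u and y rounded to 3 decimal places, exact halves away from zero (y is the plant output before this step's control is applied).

0 4 5.000 0.000
1 4 -3.250 5.000
2 4 10.813 -4.250
3 -1 -19.953 11.663
4 -1 32.938 -22.286
5 -1 -58.637 37.395
6 -1 100.593 -66.116
7 -1 -176.078 113.816
8 -1 304.710 -198.841
9 -1 -530.768 344.478

(exact arithmetic carried between steps; '≈' marks a value shown rounded to 6 d.p. or computed from one; I and e_prev carry over from the previous line; the table rounds u and y to 3 d.p., halves away from zero)
n=0: y=0, sp=4, e=sp−y=4; I=4, D=e−e_prev=4; u=3/4·4+0·4+1/2·4=5; next y=-1/5·0+1·5=5
n=1: y=5, sp=4, e=sp−y=-1; I=3, D=e−e_prev=-5; u=3/4·(-1)+0·3+1/2·(-5)=-3.25; next y=-1/5·5+1·(-3.25)=-4.25
n=2: y=-4.25, sp=4, e=sp−y=8.25; I=11.25, D=e−e_prev=9.25; u=3/4·8.25+0·11.25+1/2·9.25=10.8125; next y=-1/5·(-4.25)+1·10.8125=11.6625
n=3: y=11.6625, sp=-1, e=sp−y=-12.6625; I=-1.4125, D=e−e_prev=-20.9125; u=3/4·(-12.6625)+0·(-1.4125)+1/2·(-20.9125)=-19.953125; next y=-1/5·11.6625+1·(-19.953125)=-22.285625
n=4: y=-22.285625, sp=-1, e=sp−y=21.285625; I=19.873125, D=e−e_prev=33.948125; u=3/4·21.285625+0·19.873125+1/2·33.948125≈32.938281; next y=-1/5·(-22.285625)+1·32.938281≈37.395406
n=5: y≈37.395406, sp=-1, e=sp−y≈-38.395406; I≈-18.522281, D=e−e_prev≈-59.681031; u=3/4·(-38.395406)+0·(-18.522281)+1/2·(-59.681031)≈-58.637070; next y=-1/5·37.395406+1·(-58.637070)≈-66.116152
n=6: y≈-66.116152, sp=-1, e=sp−y≈65.116152; I≈46.593870, D=e−e_prev≈103.511558; u=3/4·65.116152+0·46.593870+1/2·103.511558≈100.592893; next y=-1/5·(-66.116152)+1·100.592893≈113.816123
n=7: y≈113.816123, sp=-1, e=sp−y≈-114.816123; I≈-68.222253, D=e−e_prev≈-179.932274; u=3/4·(-114.816123)+0·(-68.222253)+1/2·(-179.932274)≈-176.078229; next y=-1/5·113.816123+1·(-176.078229)≈-198.841454
n=8: y≈-198.841454, sp=-1, e=sp−y≈197.841454; I≈129.619201, D=e−e_prev≈312.657577; u=3/4·197.841454+0·129.619201+1/2·312.657577≈304.709879; next y=-1/5·(-198.841454)+1·304.709879≈344.478170
n=9: y≈344.478170, sp=-1, e=sp−y≈-345.478170; I≈-215.858968, D=e−e_prev≈-543.319624; u=3/4·(-345.478170)+0·(-215.858968)+1/2·(-543.319624)≈-530.768439; next y=-1/5·344.478170+1·(-530.768439)≈-599.664073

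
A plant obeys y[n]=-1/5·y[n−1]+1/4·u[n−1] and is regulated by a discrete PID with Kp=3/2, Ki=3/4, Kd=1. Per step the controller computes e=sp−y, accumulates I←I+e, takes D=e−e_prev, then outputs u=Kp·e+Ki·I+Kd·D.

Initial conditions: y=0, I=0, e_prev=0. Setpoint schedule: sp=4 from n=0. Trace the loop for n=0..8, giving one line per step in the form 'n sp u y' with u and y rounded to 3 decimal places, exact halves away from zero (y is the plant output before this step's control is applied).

0 4 13.000 0.000
1 4 1.438 3.250
2 4 16.757 -0.291
3 4 1.686 4.247
4 4 21.233 -0.428
5 4 0.958 5.394
6 4 25.992 -0.839
7 4 -1.004 6.666
8 4 31.315 -1.584

(exact arithmetic carried between steps; '≈' marks a value shown rounded to 6 d.p. or computed from one; I and e_prev carry over from the previous line; the table rounds u and y to 3 d.p., halves away from zero)
n=0: y=0, sp=4, e=sp−y=4; I=4, D=e−e_prev=4; u=3/2·4+3/4·4+1·4=13; next y=-1/5·0+1/4·13=3.25
n=1: y=3.25, sp=4, e=sp−y=0.75; I=4.75, D=e−e_prev=-3.25; u=3/2·0.75+3/4·4.75+1·(-3.25)=1.4375; next y=-1/5·3.25+1/4·1.4375=-0.290625
n=2: y=-0.290625, sp=4, e=sp−y=4.290625; I=9.040625, D=e−e_prev=3.540625; u=3/2·4.290625+3/4·9.040625+1·3.540625≈16.757031; next y=-1/5·(-0.290625)+1/4·16.757031≈4.247383
n=3: y≈4.247383, sp=4, e=sp−y≈-0.247383; I≈8.793242, D=e−e_prev≈-4.538008; u=3/2·(-0.247383)+3/4·8.793242+1·(-4.538008)≈1.685850; next y=-1/5·4.247383+1/4·1.685850≈-0.428014
n=4: y≈-0.428014, sp=4, e=sp−y≈4.428014; I≈13.221256, D=e−e_prev≈4.675397; u=3/2·4.428014+3/4·13.221256+1·4.675397≈21.233360; next y=-1/5·(-0.428014)+1/4·21.233360≈5.393943
n=5: y≈5.393943, sp=4, e=sp−y≈-1.393943; I≈11.827313, D=e−e_prev≈-5.821957; u=3/2·(-1.393943)+3/4·11.827313+1·(-5.821957)≈0.957614; next y=-1/5·5.393943+1/4·0.957614≈-0.839385
n=6: y≈-0.839385, sp=4, e=sp−y≈4.839385; I≈16.666699, D=e−e_prev≈6.233328; u=3/2·4.839385+3/4·16.666699+1·6.233328≈25.992430; next y=-1/5·(-0.839385)+1/4·25.992430≈6.665985
n=7: y≈6.665985, sp=4, e=sp−y≈-2.665985; I≈14.000714, D=e−e_prev≈-7.505370; u=3/2·(-2.665985)+3/4·14.000714+1·(-7.505370)≈-1.003811; next y=-1/5·6.665985+1/4·(-1.003811)≈-1.584150
n=8: y≈-1.584150, sp=4, e=sp−y≈5.584150; I≈19.584864, D=e−e_prev≈8.250134; u=3/2·5.584150+3/4·19.584864+1·8.250134≈31.315006; next y=-1/5·(-1.584150)+1/4·31.315006≈8.145582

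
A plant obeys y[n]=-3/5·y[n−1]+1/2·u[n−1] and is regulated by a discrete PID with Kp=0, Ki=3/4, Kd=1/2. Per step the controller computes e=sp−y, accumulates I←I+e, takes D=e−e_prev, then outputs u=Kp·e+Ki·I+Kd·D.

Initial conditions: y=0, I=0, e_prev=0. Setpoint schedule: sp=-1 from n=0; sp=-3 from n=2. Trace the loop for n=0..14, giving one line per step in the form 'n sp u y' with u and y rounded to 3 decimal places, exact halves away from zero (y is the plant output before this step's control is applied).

(exact arithmetic carried between steps; '≈' marks a value shown rounded to 6 d.p. or computed from one; I and e_prev carry over from the previous line; the table rounds u and y to 3 d.p., halves away from zero)
n=0: y=0, sp=-1, e=sp−y=-1; I=-1, D=e−e_prev=-1; u=0·(-1)+3/4·(-1)+1/2·(-1)=-1.25; next y=-3/5·0+1/2·(-1.25)=-0.625
n=1: y=-0.625, sp=-1, e=sp−y=-0.375; I=-1.375, D=e−e_prev=0.625; u=0·(-0.375)+3/4·(-1.375)+1/2·0.625=-0.71875; next y=-3/5·(-0.625)+1/2·(-0.71875)=0.015625
n=2: y=0.015625, sp=-3, e=sp−y=-3.015625; I=-4.390625, D=e−e_prev=-2.640625; u=0·(-3.015625)+3/4·(-4.390625)+1/2·(-2.640625)≈-4.613281; next y=-3/5·0.015625+1/2·(-4.613281)≈-2.316016
n=3: y≈-2.316016, sp=-3, e=sp−y≈-0.683984; I≈-5.074609, D=e−e_prev≈2.331641; u=0·(-0.683984)+3/4·(-5.074609)+1/2·2.331641≈-2.640137; next y=-3/5·(-2.316016)+1/2·(-2.640137)≈0.069541
n=4: y≈0.069541, sp=-3, e=sp−y≈-3.069541; I≈-8.144150, D=e−e_prev≈-2.385557; u=0·(-3.069541)+3/4·(-8.144150)+1/2·(-2.385557)≈-7.300891; next y=-3/5·0.069541+1/2·(-7.300891)≈-3.692170
n=5: y≈-3.692170, sp=-3, e=sp−y≈0.692170; I≈-7.451980, D=e−e_prev≈3.761711; u=0·0.692170+3/4·(-7.451980)+1/2·3.761711≈-3.708130; next y=-3/5·(-3.692170)+1/2·(-3.708130)≈0.361237
n=6: y≈0.361237, sp=-3, e=sp−y≈-3.361237; I≈-10.813218, D=e−e_prev≈-4.053407; u=0·(-3.361237)+3/4·(-10.813218)+1/2·(-4.053407)≈-10.136617; next y=-3/5·0.361237+1/2·(-10.136617)≈-5.285051
n=7: y≈-5.285051, sp=-3, e=sp−y≈2.285051; I≈-8.528167, D=e−e_prev≈5.646288; u=0·2.285051+3/4·(-8.528167)+1/2·5.646288≈-3.572981; next y=-3/5·(-5.285051)+1/2·(-3.572981)≈1.384540
n=8: y≈1.384540, sp=-3, e=sp−y≈-4.384540; I≈-12.912707, D=e−e_prev≈-6.669591; u=0·(-4.384540)+3/4·(-12.912707)+1/2·(-6.669591)≈-13.019325; next y=-3/5·1.384540+1/2·(-13.019325)≈-7.340387
n=9: y≈-7.340387, sp=-3, e=sp−y≈4.340387; I≈-8.572320, D=e−e_prev≈8.724927; u=0·4.340387+3/4·(-8.572320)+1/2·8.724927≈-2.066777; next y=-3/5·(-7.340387)+1/2·(-2.066777)≈3.370844
n=10: y≈3.370844, sp=-3, e=sp−y≈-6.370844; I≈-14.943164, D=e−e_prev≈-10.711230; u=0·(-6.370844)+3/4·(-14.943164)+1/2·(-10.711230)≈-16.562988; next y=-3/5·3.370844+1/2·(-16.562988)≈-10.304000
n=11: y≈-10.304000, sp=-3, e=sp−y≈7.304000; I≈-7.639163, D=e−e_prev≈13.674844; u=0·7.304000+3/4·(-7.639163)+1/2·13.674844≈1.108049; next y=-3/5·(-10.304000)+1/2·1.108049≈6.736425
n=12: y≈6.736425, sp=-3, e=sp−y≈-9.736425; I≈-17.375588, D=e−e_prev≈-17.040425; u=0·(-9.736425)+3/4·(-17.375588)+1/2·(-17.040425)≈-21.551904; next y=-3/5·6.736425+1/2·(-21.551904)≈-14.817807
n=13: y≈-14.817807, sp=-3, e=sp−y≈11.817807; I≈-5.557781, D=e−e_prev≈21.554232; u=0·11.817807+3/4·(-5.557781)+1/2·21.554232≈6.608780; next y=-3/5·(-14.817807)+1/2·6.608780≈12.195074
n=14: y≈12.195074, sp=-3, e=sp−y≈-15.195074; I≈-20.752855, D=e−e_prev≈-27.012881; u=0·(-15.195074)+3/4·(-20.752855)+1/2·(-27.012881)≈-29.071082; next y=-3/5·12.195074+1/2·(-29.071082)≈-21.852585

0 -1 -1.250 0.000
1 -1 -0.719 -0.625
2 -3 -4.613 0.016
3 -3 -2.640 -2.316
4 -3 -7.301 0.070
5 -3 -3.708 -3.692
6 -3 -10.137 0.361
7 -3 -3.573 -5.285
8 -3 -13.019 1.385
9 -3 -2.067 -7.340
10 -3 -16.563 3.371
11 -3 1.108 -10.304
12 -3 -21.552 6.736
13 -3 6.609 -14.818
14 -3 -29.071 12.195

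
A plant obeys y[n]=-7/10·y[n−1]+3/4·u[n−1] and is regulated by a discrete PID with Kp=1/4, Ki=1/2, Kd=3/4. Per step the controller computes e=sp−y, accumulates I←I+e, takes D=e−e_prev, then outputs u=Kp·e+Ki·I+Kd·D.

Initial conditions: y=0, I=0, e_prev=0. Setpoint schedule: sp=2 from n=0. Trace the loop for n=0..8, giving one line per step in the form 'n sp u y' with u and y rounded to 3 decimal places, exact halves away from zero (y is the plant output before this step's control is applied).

(exact arithmetic carried between steps; '≈' marks a value shown rounded to 6 d.p. or computed from one; I and e_prev carry over from the previous line; the table rounds u and y to 3 d.p., halves away from zero)
n=0: y=0, sp=2, e=sp−y=2; I=2, D=e−e_prev=2; u=1/4·2+1/2·2+3/4·2=3; next y=-7/10·0+3/4·3=2.25
n=1: y=2.25, sp=2, e=sp−y=-0.25; I=1.75, D=e−e_prev=-2.25; u=1/4·(-0.25)+1/2·1.75+3/4·(-2.25)=-0.875; next y=-7/10·2.25+3/4·(-0.875)=-2.23125
n=2: y=-2.23125, sp=2, e=sp−y=4.23125; I=5.98125, D=e−e_prev=4.48125; u=1/4·4.23125+1/2·5.98125+3/4·4.48125=7.409375; next y=-7/10·(-2.23125)+3/4·7.409375≈7.118906
n=3: y≈7.118906, sp=2, e=sp−y≈-5.118906; I≈0.862344, D=e−e_prev≈-9.350156; u=1/4·(-5.118906)+1/2·0.862344+3/4·(-9.350156)≈-7.861172; next y=-7/10·7.118906+3/4·(-7.861172)≈-10.879113
n=4: y≈-10.879113, sp=2, e=sp−y≈12.879113; I≈13.741457, D=e−e_prev≈17.998020; u=1/4·12.879113+1/2·13.741457+3/4·17.998020≈23.589021; next y=-7/10·(-10.879113)+3/4·23.589021≈25.307145
n=5: y≈25.307145, sp=2, e=sp−y≈-23.307145; I≈-9.565688, D=e−e_prev≈-36.186259; u=1/4·(-23.307145)+1/2·(-9.565688)+3/4·(-36.186259)≈-37.749325; next y=-7/10·25.307145+3/4·(-37.749325)≈-46.026995
n=6: y≈-46.026995, sp=2, e=sp−y≈48.026995; I≈38.461307, D=e−e_prev≈71.334141; u=1/4·48.026995+1/2·38.461307+3/4·71.334141≈84.738008; next y=-7/10·(-46.026995)+3/4·84.738008≈95.772402
n=7: y≈95.772402, sp=2, e=sp−y≈-93.772402; I≈-55.311096, D=e−e_prev≈-141.799398; u=1/4·(-93.772402)+1/2·(-55.311096)+3/4·(-141.799398)≈-157.448197; next y=-7/10·95.772402+3/4·(-157.448197)≈-185.126829
n=8: y≈-185.126829, sp=2, e=sp−y≈187.126829; I≈131.815734, D=e−e_prev≈280.899232; u=1/4·187.126829+1/2·131.815734+3/4·280.899232≈323.363998; next y=-7/10·(-185.126829)+3/4·323.363998≈372.111779

0 2 3.000 0.000
1 2 -0.875 2.250
2 2 7.409 -2.231
3 2 -7.861 7.119
4 2 23.589 -10.879
5 2 -37.749 25.307
6 2 84.738 -46.027
7 2 -157.448 95.772
8 2 323.364 -185.127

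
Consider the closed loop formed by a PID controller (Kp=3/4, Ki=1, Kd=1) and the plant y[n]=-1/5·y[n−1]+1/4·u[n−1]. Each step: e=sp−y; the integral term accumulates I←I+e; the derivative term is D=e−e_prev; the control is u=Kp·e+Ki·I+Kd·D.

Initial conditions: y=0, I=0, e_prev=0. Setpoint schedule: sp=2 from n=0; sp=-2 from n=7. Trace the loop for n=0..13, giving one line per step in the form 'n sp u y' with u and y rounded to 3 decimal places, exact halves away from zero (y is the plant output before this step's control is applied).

0 2 5.500 0.000
1 2 1.719 1.375
2 2 7.075 0.155
3 2 3.346 1.738
4 2 8.625 0.489
5 2 4.572 2.059
6 2 9.733 0.731
7 -2 -5.604 2.287
8 -2 7.065 -1.858
9 -2 -8.212 2.138
10 -2 4.347 -2.481
11 -2 -10.965 1.583
12 -2 2.277 -3.058
13 -2 -12.962 1.181

(exact arithmetic carried between steps; '≈' marks a value shown rounded to 6 d.p. or computed from one; I and e_prev carry over from the previous line; the table rounds u and y to 3 d.p., halves away from zero)
n=0: y=0, sp=2, e=sp−y=2; I=2, D=e−e_prev=2; u=3/4·2+1·2+1·2=5.5; next y=-1/5·0+1/4·5.5=1.375
n=1: y=1.375, sp=2, e=sp−y=0.625; I=2.625, D=e−e_prev=-1.375; u=3/4·0.625+1·2.625+1·(-1.375)=1.71875; next y=-1/5·1.375+1/4·1.71875≈0.154688
n=2: y≈0.154688, sp=2, e=sp−y≈1.845313; I≈4.470313, D=e−e_prev≈1.220313; u=3/4·1.845313+1·4.470313+1·1.220313≈7.074609; next y=-1/5·0.154688+1/4·7.074609≈1.737715
n=3: y≈1.737715, sp=2, e=sp−y≈0.262285; I≈4.732598, D=e−e_prev≈-1.583027; u=3/4·0.262285+1·4.732598+1·(-1.583027)≈3.346284; next y=-1/5·1.737715+1/4·3.346284≈0.489028
n=4: y≈0.489028, sp=2, e=sp−y≈1.510972; I≈6.243570, D=e−e_prev≈1.248687; u=3/4·1.510972+1·6.243570+1·1.248687≈8.625485; next y=-1/5·0.489028+1/4·8.625485≈2.058566
n=5: y≈2.058566, sp=2, e=sp−y≈-0.058566; I≈6.185004, D=e−e_prev≈-1.569538; u=3/4·(-0.058566)+1·6.185004+1·(-1.569538)≈4.571542; next y=-1/5·2.058566+1/4·4.571542≈0.731172
n=6: y≈0.731172, sp=2, e=sp−y≈1.268828; I≈7.453832, D=e−e_prev≈1.327393; u=3/4·1.268828+1·7.453832+1·1.327393≈9.732846; next y=-1/5·0.731172+1/4·9.732846≈2.286977
n=7: y≈2.286977, sp=-2, e=sp−y≈-4.286977; I≈3.166855, D=e−e_prev≈-5.555805; u=3/4·(-4.286977)+1·3.166855+1·(-5.555805)≈-5.604183; next y=-1/5·2.286977+1/4·(-5.604183)≈-1.858441
n=8: y≈-1.858441, sp=-2, e=sp−y≈-0.141559; I≈3.025296, D=e−e_prev≈4.145418; u=3/4·(-0.141559)+1·3.025296+1·4.145418≈7.064544; next y=-1/5·(-1.858441)+1/4·7.064544≈2.137824
n=9: y≈2.137824, sp=-2, e=sp−y≈-4.137824; I≈-1.112529, D=e−e_prev≈-3.996265; u=3/4·(-4.137824)+1·(-1.112529)+1·(-3.996265)≈-8.212162; next y=-1/5·2.137824+1/4·(-8.212162)≈-2.480605
n=10: y≈-2.480605, sp=-2, e=sp−y≈0.480605; I≈-0.631923, D=e−e_prev≈4.618430; u=3/4·0.480605+1·(-0.631923)+1·4.618430≈4.346961; next y=-1/5·(-2.480605)+1/4·4.346961≈1.582861
n=11: y≈1.582861, sp=-2, e=sp−y≈-3.582861; I≈-4.214784, D=e−e_prev≈-4.063467; u=3/4·(-3.582861)+1·(-4.214784)+1·(-4.063467)≈-10.965397; next y=-1/5·1.582861+1/4·(-10.965397)≈-3.057922
n=12: y≈-3.057922, sp=-2, e=sp−y≈1.057922; I≈-3.156863, D=e−e_prev≈4.640783; u=3/4·1.057922+1·(-3.156863)+1·4.640783≈2.277361; next y=-1/5·(-3.057922)+1/4·2.277361≈1.180925
n=13: y≈1.180925, sp=-2, e=sp−y≈-3.180925; I≈-6.337787, D=e−e_prev≈-4.238846; u=3/4·(-3.180925)+1·(-6.337787)+1·(-4.238846)≈-12.962327; next y=-1/5·1.180925+1/4·(-12.962327)≈-3.476767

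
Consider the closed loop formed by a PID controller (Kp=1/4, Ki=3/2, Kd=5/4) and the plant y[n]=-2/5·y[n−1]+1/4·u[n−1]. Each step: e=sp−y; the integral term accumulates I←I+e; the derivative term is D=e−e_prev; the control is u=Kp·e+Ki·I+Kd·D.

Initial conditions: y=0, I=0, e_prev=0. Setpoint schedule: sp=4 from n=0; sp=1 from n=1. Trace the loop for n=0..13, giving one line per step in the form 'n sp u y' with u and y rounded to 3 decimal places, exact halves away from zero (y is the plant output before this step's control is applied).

(exact arithmetic carried between steps; '≈' marks a value shown rounded to 6 d.p. or computed from one; I and e_prev carry over from the previous line; the table rounds u and y to 3 d.p., halves away from zero)
n=0: y=0, sp=4, e=sp−y=4; I=4, D=e−e_prev=4; u=1/4·4+3/2·4+5/4·4=12; next y=-2/5·0+1/4·12=3
n=1: y=3, sp=1, e=sp−y=-2; I=2, D=e−e_prev=-6; u=1/4·(-2)+3/2·2+5/4·(-6)=-5; next y=-2/5·3+1/4·(-5)=-2.45
n=2: y=-2.45, sp=1, e=sp−y=3.45; I=5.45, D=e−e_prev=5.45; u=1/4·3.45+3/2·5.45+5/4·5.45=15.85; next y=-2/5·(-2.45)+1/4·15.85=4.9425
n=3: y=4.9425, sp=1, e=sp−y=-3.9425; I=1.5075, D=e−e_prev=-7.3925; u=1/4·(-3.9425)+3/2·1.5075+5/4·(-7.3925)=-7.965; next y=-2/5·4.9425+1/4·(-7.965)=-3.96825
n=4: y=-3.96825, sp=1, e=sp−y=4.96825; I=6.47575, D=e−e_prev=8.91075; u=1/4·4.96825+3/2·6.47575+5/4·8.91075=22.094125; next y=-2/5·(-3.96825)+1/4·22.094125≈7.110831
n=5: y≈7.110831, sp=1, e=sp−y≈-6.110831; I≈0.364919, D=e−e_prev≈-11.079081; u=1/4·(-6.110831)+3/2·0.364919+5/4·(-11.079081)≈-14.829181; next y=-2/5·7.110831+1/4·(-14.829181)≈-6.551628
n=6: y≈-6.551628, sp=1, e=sp−y≈7.551628; I≈7.916547, D=e−e_prev≈13.662459; u=1/4·7.551628+3/2·7.916547+5/4·13.662459≈30.840801; next y=-2/5·(-6.551628)+1/4·30.840801≈10.330851
n=7: y≈10.330851, sp=1, e=sp−y≈-9.330851; I≈-1.414305, D=e−e_prev≈-16.882479; u=1/4·(-9.330851)+3/2·(-1.414305)+5/4·(-16.882479)≈-25.557269; next y=-2/5·10.330851+1/4·(-25.557269)≈-10.521658
n=8: y≈-10.521658, sp=1, e=sp−y≈11.521658; I≈10.107353, D=e−e_prev≈20.852509; u=1/4·11.521658+3/2·10.107353+5/4·20.852509≈44.107080; next y=-2/5·(-10.521658)+1/4·44.107080≈15.235433
n=9: y≈15.235433, sp=1, e=sp−y≈-14.235433; I≈-4.128080, D=e−e_prev≈-25.757091; u=1/4·(-14.235433)+3/2·(-4.128080)+5/4·(-25.757091)≈-41.947342; next y=-2/5·15.235433+1/4·(-41.947342)≈-16.581009
n=10: y≈-16.581009, sp=1, e=sp−y≈17.581009; I≈13.452929, D=e−e_prev≈31.816442; u=1/4·17.581009+3/2·13.452929+5/4·31.816442≈64.345197; next y=-2/5·(-16.581009)+1/4·64.345197≈22.718703
n=11: y≈22.718703, sp=1, e=sp−y≈-21.718703; I≈-8.265774, D=e−e_prev≈-39.299712; u=1/4·(-21.718703)+3/2·(-8.265774)+5/4·(-39.299712)≈-66.952977; next y=-2/5·22.718703+1/4·(-66.952977)≈-25.825725
n=12: y≈-25.825725, sp=1, e=sp−y≈26.825725; I≈18.559951, D=e−e_prev≈48.544428; u=1/4·26.825725+3/2·18.559951+5/4·48.544428≈95.226893; next y=-2/5·(-25.825725)+1/4·95.226893≈34.137013
n=13: y≈34.137013, sp=1, e=sp−y≈-33.137013; I≈-14.577062, D=e−e_prev≈-59.962739; u=1/4·(-33.137013)+3/2·(-14.577062)+5/4·(-59.962739)≈-105.103270; next y=-2/5·34.137013+1/4·(-105.103270)≈-39.930623

0 4 12.000 0.000
1 1 -5.000 3.000
2 1 15.850 -2.450
3 1 -7.965 4.943
4 1 22.094 -3.968
5 1 -14.829 7.111
6 1 30.841 -6.552
7 1 -25.557 10.331
8 1 44.107 -10.522
9 1 -41.947 15.235
10 1 64.345 -16.581
11 1 -66.953 22.719
12 1 95.227 -25.826
13 1 -105.103 34.137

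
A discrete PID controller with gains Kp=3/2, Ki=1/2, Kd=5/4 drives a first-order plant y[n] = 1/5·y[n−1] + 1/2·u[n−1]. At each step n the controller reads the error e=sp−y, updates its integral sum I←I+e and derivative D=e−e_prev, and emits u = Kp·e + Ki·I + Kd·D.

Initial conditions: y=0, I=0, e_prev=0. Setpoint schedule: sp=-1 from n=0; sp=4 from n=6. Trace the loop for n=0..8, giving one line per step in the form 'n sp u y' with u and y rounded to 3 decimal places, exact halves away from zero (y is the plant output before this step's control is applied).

0 -1 -3.250 0.000
1 -1 2.781 -1.625
2 -1 -7.682 1.066
3 -1 9.902 -3.628
4 -1 -20.174 4.226
5 -1 30.800 -9.242
6 4 -39.743 13.551
7 4 77.539 -17.161
8 4 -120.891 35.337

(exact arithmetic carried between steps; '≈' marks a value shown rounded to 6 d.p. or computed from one; I and e_prev carry over from the previous line; the table rounds u and y to 3 d.p., halves away from zero)
n=0: y=0, sp=-1, e=sp−y=-1; I=-1, D=e−e_prev=-1; u=3/2·(-1)+1/2·(-1)+5/4·(-1)=-3.25; next y=1/5·0+1/2·(-3.25)=-1.625
n=1: y=-1.625, sp=-1, e=sp−y=0.625; I=-0.375, D=e−e_prev=1.625; u=3/2·0.625+1/2·(-0.375)+5/4·1.625=2.78125; next y=1/5·(-1.625)+1/2·2.78125=1.065625
n=2: y=1.065625, sp=-1, e=sp−y=-2.065625; I=-2.440625, D=e−e_prev=-2.690625; u=3/2·(-2.065625)+1/2·(-2.440625)+5/4·(-2.690625)≈-7.682031; next y=1/5·1.065625+1/2·(-7.682031)≈-3.627891
n=3: y≈-3.627891, sp=-1, e=sp−y≈2.627891; I≈0.187266, D=e−e_prev≈4.693516; u=3/2·2.627891+1/2·0.187266+5/4·4.693516≈9.902363; next y=1/5·(-3.627891)+1/2·9.902363≈4.225604
n=4: y≈4.225604, sp=-1, e=sp−y≈-5.225604; I≈-5.038338, D=e−e_prev≈-7.853494; u=3/2·(-5.225604)+1/2·(-5.038338)+5/4·(-7.853494)≈-20.174442; next y=1/5·4.225604+1/2·(-20.174442)≈-9.242100
n=5: y≈-9.242100, sp=-1, e=sp−y≈8.242100; I≈3.203762, D=e−e_prev≈13.467704; u=3/2·8.242100+1/2·3.203762+5/4·13.467704≈30.799661; next y=1/5·(-9.242100)+1/2·30.799661≈13.551411
n=6: y≈13.551411, sp=4, e=sp−y≈-9.551411; I≈-6.347648, D=e−e_prev≈-17.793511; u=3/2·(-9.551411)+1/2·(-6.347648)+5/4·(-17.793511)≈-39.742828; next y=1/5·13.551411+1/2·(-39.742828)≈-17.161132
n=7: y≈-17.161132, sp=4, e=sp−y≈21.161132; I≈14.813484, D=e−e_prev≈30.712543; u=3/2·21.161132+1/2·14.813484+5/4·30.712543≈77.539119; next y=1/5·(-17.161132)+1/2·77.539119≈35.337333
n=8: y≈35.337333, sp=4, e=sp−y≈-31.337333; I≈-16.523849, D=e−e_prev≈-52.498465; u=3/2·(-31.337333)+1/2·(-16.523849)+5/4·(-52.498465)≈-120.891005; next y=1/5·35.337333+1/2·(-120.891005)≈-53.378036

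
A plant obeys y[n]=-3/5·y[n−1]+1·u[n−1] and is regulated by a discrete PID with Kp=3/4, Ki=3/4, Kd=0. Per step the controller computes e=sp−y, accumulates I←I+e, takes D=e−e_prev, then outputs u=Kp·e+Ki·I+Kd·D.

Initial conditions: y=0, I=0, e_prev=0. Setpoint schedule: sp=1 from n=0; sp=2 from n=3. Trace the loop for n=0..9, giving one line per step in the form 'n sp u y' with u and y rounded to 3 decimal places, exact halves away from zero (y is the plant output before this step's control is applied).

0 1 1.500 0.000
1 1 0.000 1.500
2 1 3.225 -0.900
3 2 -0.848 3.765
4 2 8.136 -3.107
5 2 -7.694 10.000
6 2 21.847 -13.694
7 2 -32.018 30.063
8 2 67.113 -50.056
9 2 -114.648 97.146

(exact arithmetic carried between steps; '≈' marks a value shown rounded to 6 d.p. or computed from one; I and e_prev carry over from the previous line; the table rounds u and y to 3 d.p., halves away from zero)
n=0: y=0, sp=1, e=sp−y=1; I=1, D=e−e_prev=1; u=3/4·1+3/4·1+0·1=1.5; next y=-3/5·0+1·1.5=1.5
n=1: y=1.5, sp=1, e=sp−y=-0.5; I=0.5, D=e−e_prev=-1.5; u=3/4·(-0.5)+3/4·0.5+0·(-1.5)=0; next y=-3/5·1.5+1·0=-0.9
n=2: y=-0.9, sp=1, e=sp−y=1.9; I=2.4, D=e−e_prev=2.4; u=3/4·1.9+3/4·2.4+0·2.4=3.225; next y=-3/5·(-0.9)+1·3.225=3.765
n=3: y=3.765, sp=2, e=sp−y=-1.765; I=0.635, D=e−e_prev=-3.665; u=3/4·(-1.765)+3/4·0.635+0·(-3.665)=-0.8475; next y=-3/5·3.765+1·(-0.8475)=-3.1065
n=4: y=-3.1065, sp=2, e=sp−y=5.1065; I=5.7415, D=e−e_prev=6.8715; u=3/4·5.1065+3/4·5.7415+0·6.8715=8.136; next y=-3/5·(-3.1065)+1·8.136=9.9999
n=5: y=9.9999, sp=2, e=sp−y=-7.9999; I=-2.2584, D=e−e_prev=-13.1064; u=3/4·(-7.9999)+3/4·(-2.2584)+0·(-13.1064)=-7.693725; next y=-3/5·9.9999+1·(-7.693725)=-13.693665
n=6: y=-13.693665, sp=2, e=sp−y=15.693665; I=13.435265, D=e−e_prev=23.693565; u=3/4·15.693665+3/4·13.435265+0·23.693565≈21.846698; next y=-3/5·(-13.693665)+1·21.846698≈30.062897
n=7: y≈30.062897, sp=2, e=sp−y≈-28.062897; I≈-14.627632, D=e−e_prev≈-43.756562; u=3/4·(-28.062897)+3/4·(-14.627632)+0·(-43.756562)≈-32.017896; next y=-3/5·30.062897+1·(-32.017896)≈-50.055634
n=8: y≈-50.055634, sp=2, e=sp−y≈52.055634; I≈37.428002, D=e−e_prev≈80.118530; u=3/4·52.055634+3/4·37.428002+0·80.118530≈67.112727; next y=-3/5·(-50.055634)+1·67.112727≈97.146108
n=9: y≈97.146108, sp=2, e=sp−y≈-95.146108; I≈-57.718105, D=e−e_prev≈-147.201741; u=3/4·(-95.146108)+3/4·(-57.718105)+0·(-147.201741)≈-114.648160; next y=-3/5·97.146108+1·(-114.648160)≈-172.935824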